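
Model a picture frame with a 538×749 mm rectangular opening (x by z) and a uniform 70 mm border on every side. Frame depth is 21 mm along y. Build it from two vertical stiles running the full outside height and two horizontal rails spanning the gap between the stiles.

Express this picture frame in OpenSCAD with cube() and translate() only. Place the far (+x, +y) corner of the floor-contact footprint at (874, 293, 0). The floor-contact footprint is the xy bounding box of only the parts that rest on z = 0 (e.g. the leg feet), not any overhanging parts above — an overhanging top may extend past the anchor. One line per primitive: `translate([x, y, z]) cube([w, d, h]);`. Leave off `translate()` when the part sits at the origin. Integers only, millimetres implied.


translate([196, 272, 0]) cube([70, 21, 889]);
translate([804, 272, 0]) cube([70, 21, 889]);
translate([266, 272, 0]) cube([538, 21, 70]);
translate([266, 272, 819]) cube([538, 21, 70]);


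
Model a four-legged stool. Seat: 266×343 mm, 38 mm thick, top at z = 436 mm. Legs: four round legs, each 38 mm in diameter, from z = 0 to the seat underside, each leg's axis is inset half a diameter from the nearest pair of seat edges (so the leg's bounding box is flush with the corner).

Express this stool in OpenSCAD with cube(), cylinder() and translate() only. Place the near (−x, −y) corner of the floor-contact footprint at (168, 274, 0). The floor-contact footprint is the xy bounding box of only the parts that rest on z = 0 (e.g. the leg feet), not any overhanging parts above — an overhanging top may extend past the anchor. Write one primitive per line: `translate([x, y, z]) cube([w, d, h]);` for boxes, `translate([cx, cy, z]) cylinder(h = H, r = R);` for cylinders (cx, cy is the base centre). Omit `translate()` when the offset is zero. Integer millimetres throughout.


translate([168, 274, 398]) cube([266, 343, 38]);
translate([187, 293, 0]) cylinder(h = 398, r = 19);
translate([415, 293, 0]) cylinder(h = 398, r = 19);
translate([187, 598, 0]) cylinder(h = 398, r = 19);
translate([415, 598, 0]) cylinder(h = 398, r = 19);


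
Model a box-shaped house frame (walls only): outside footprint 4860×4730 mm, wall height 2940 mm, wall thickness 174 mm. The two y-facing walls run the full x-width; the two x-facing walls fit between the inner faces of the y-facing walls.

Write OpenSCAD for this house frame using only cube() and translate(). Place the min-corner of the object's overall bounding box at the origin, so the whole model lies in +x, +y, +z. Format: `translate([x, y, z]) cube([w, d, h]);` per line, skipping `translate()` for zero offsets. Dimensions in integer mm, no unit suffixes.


cube([4860, 174, 2940]);
translate([0, 4556, 0]) cube([4860, 174, 2940]);
translate([0, 174, 0]) cube([174, 4382, 2940]);
translate([4686, 174, 0]) cube([174, 4382, 2940]);


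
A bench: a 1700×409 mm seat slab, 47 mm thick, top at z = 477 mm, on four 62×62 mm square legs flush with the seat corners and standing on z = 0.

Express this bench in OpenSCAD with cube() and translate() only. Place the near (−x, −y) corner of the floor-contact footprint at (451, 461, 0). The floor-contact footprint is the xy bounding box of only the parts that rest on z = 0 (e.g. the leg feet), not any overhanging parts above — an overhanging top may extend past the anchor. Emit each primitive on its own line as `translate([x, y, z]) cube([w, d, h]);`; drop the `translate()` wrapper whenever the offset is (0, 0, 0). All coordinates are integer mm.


translate([451, 461, 430]) cube([1700, 409, 47]);
translate([451, 461, 0]) cube([62, 62, 430]);
translate([451, 808, 0]) cube([62, 62, 430]);
translate([2089, 461, 0]) cube([62, 62, 430]);
translate([2089, 808, 0]) cube([62, 62, 430]);


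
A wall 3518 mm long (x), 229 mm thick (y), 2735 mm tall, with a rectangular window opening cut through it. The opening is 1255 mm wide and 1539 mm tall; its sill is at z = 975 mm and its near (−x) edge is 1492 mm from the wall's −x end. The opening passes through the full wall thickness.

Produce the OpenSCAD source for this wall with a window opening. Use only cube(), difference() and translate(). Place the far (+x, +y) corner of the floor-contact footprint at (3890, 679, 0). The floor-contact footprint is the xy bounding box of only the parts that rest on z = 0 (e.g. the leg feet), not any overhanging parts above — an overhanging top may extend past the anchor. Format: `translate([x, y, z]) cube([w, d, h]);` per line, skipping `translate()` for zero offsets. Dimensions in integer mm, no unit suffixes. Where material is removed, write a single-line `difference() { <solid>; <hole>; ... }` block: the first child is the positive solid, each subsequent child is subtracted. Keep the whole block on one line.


difference() { translate([372, 450, 0]) cube([3518, 229, 2735]); translate([1864, 450, 975]) cube([1255, 229, 1539]); }


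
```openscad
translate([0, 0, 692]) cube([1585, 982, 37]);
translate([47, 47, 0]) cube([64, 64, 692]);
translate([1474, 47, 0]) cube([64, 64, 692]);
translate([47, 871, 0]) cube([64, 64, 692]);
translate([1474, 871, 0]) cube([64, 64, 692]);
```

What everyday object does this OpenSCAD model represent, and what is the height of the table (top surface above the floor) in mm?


A table. The table height is 729 mm.

A 1585×982×37 slab sits at z = 692 on four 64 mm square posts — a table. The top surface is at 692 + 37 = 729 mm.


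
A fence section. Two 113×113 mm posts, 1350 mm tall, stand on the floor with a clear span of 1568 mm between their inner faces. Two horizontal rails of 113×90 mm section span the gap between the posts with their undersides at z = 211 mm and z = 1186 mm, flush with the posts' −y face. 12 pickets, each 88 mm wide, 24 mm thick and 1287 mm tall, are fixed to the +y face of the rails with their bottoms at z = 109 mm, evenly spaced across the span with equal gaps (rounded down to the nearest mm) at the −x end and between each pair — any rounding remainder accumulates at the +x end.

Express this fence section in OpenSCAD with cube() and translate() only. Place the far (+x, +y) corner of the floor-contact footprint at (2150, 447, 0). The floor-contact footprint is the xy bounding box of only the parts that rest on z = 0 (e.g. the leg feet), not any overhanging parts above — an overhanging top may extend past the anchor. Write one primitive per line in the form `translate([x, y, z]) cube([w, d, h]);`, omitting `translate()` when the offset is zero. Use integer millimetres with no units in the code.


translate([356, 334, 0]) cube([113, 113, 1350]);
translate([2037, 334, 0]) cube([113, 113, 1350]);
translate([469, 334, 211]) cube([1568, 113, 90]);
translate([469, 334, 1186]) cube([1568, 113, 90]);
translate([508, 447, 109]) cube([88, 24, 1287]);
translate([635, 447, 109]) cube([88, 24, 1287]);
translate([762, 447, 109]) cube([88, 24, 1287]);
translate([889, 447, 109]) cube([88, 24, 1287]);
translate([1016, 447, 109]) cube([88, 24, 1287]);
translate([1143, 447, 109]) cube([88, 24, 1287]);
translate([1270, 447, 109]) cube([88, 24, 1287]);
translate([1397, 447, 109]) cube([88, 24, 1287]);
translate([1524, 447, 109]) cube([88, 24, 1287]);
translate([1651, 447, 109]) cube([88, 24, 1287]);
translate([1778, 447, 109]) cube([88, 24, 1287]);
translate([1905, 447, 109]) cube([88, 24, 1287]);


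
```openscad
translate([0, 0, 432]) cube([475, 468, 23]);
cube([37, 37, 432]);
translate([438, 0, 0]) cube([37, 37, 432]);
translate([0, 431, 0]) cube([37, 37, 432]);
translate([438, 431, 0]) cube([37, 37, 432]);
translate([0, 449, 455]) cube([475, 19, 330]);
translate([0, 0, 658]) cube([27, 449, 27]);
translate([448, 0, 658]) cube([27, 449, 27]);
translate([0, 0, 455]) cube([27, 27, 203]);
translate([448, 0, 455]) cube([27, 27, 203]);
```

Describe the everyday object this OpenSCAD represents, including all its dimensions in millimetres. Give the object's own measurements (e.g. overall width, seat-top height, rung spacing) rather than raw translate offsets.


A chair. The seat is a 475×468×23 mm slab with its top at z = 455 mm, on four 37×37 mm corner legs (flush with the seat edges, standing on z = 0). A flat backrest 19 mm thick, 330 mm tall, spans the full seat width and rises from the seat top along its +y edge, rear face flush with the rear of the seat. Two armrests of 27×27 mm section run along each side from the seat's front edge to the front of the backrest, top faces 230 mm above the seat top and outer faces flush with the seat's x-edges; a 27×27 mm post under the front of each armrest stands on the seat at the front corner.


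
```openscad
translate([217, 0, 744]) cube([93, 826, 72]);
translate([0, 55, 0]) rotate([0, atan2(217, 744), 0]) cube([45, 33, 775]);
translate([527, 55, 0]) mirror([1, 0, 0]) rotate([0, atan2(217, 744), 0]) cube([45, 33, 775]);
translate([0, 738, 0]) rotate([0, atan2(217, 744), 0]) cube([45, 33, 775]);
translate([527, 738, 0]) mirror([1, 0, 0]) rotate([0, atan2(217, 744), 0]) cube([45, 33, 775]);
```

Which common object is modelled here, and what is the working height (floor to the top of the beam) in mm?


A sawhorse. The overall height is 816 mm.

A beam across two mirrored pairs of raked legs — a sawhorse. The beam's underside is at z = 744 (matching the legs' vertical rise in atan2(217, 744)) and the beam is 72 mm tall, so its top is at 744 + 72 = 816 mm. The raked legs top out at the beam's underside, so that is the highest point.


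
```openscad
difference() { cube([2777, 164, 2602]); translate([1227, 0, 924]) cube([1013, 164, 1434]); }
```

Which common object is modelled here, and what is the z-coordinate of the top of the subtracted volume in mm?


A wall with a window opening. The window head height is 2358 mm.

A wall with a rectangular opening subtracted — a window. Sill at z = 924, opening 1434 mm tall, so the head is at 924 + 1434 = 2358 mm.


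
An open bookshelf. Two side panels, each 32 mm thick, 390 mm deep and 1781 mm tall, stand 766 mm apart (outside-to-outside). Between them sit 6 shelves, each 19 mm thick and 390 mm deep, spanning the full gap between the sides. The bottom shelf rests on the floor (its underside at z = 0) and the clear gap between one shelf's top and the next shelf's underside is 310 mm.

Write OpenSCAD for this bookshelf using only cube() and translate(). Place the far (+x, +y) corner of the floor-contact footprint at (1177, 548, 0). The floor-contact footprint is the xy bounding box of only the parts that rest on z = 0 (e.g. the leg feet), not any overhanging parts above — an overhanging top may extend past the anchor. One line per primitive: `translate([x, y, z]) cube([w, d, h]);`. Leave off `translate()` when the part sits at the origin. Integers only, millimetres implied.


translate([411, 158, 0]) cube([32, 390, 1781]);
translate([1145, 158, 0]) cube([32, 390, 1781]);
translate([443, 158, 0]) cube([702, 390, 19]);
translate([443, 158, 329]) cube([702, 390, 19]);
translate([443, 158, 658]) cube([702, 390, 19]);
translate([443, 158, 987]) cube([702, 390, 19]);
translate([443, 158, 1316]) cube([702, 390, 19]);
translate([443, 158, 1645]) cube([702, 390, 19]);


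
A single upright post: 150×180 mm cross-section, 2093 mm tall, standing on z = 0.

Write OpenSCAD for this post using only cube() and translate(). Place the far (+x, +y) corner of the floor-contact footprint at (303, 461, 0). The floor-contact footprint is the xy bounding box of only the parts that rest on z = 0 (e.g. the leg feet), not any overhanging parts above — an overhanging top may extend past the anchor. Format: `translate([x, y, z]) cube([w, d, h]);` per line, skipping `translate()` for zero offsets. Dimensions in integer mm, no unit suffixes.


translate([153, 281, 0]) cube([150, 180, 2093]);


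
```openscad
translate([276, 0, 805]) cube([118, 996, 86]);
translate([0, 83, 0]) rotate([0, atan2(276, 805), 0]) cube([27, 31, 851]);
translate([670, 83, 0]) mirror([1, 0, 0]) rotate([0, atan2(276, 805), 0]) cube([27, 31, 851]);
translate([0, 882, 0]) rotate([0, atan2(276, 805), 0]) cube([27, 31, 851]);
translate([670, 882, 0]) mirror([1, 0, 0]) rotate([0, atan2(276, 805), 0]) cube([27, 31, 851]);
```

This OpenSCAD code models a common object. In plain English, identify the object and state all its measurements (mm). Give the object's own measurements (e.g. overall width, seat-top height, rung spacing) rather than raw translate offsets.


A sawhorse. A 118×996×86 mm beam (x, y, z) sits on two A-frame leg pairs. Each pair is two raked legs of 27×31 mm section (31 mm along y) splaying symmetrically in x. Each leg rises 805 mm vertically over 276 mm of horizontal reach and is 851 mm long along its own axis. Every leg's outer bottom edge rests on the floor and its outer top edge meets a bottom edge of the beam — the left legs (tilting toward +x) meet the beam's −x bottom edge, the right legs (their mirror images, tilting toward −x) meet its +x bottom edge — so the leg tops tuck under the beam, the beam's underside is 805 mm above the floor, and the feet are 670 mm apart outside-to-outside with the beam centred between them. The two leg pairs are set in 83 mm from either end of the beam.


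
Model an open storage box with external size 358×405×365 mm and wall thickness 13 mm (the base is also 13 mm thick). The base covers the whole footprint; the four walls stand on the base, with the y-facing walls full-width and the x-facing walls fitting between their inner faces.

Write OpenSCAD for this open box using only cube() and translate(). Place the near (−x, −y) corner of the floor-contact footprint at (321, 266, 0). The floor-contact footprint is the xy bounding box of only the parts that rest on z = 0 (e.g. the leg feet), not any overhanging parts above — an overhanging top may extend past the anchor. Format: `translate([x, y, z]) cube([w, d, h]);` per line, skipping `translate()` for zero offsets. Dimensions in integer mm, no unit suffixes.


translate([321, 266, 0]) cube([358, 405, 13]);
translate([321, 266, 13]) cube([358, 13, 352]);
translate([321, 658, 13]) cube([358, 13, 352]);
translate([321, 279, 13]) cube([13, 379, 352]);
translate([666, 279, 13]) cube([13, 379, 352]);


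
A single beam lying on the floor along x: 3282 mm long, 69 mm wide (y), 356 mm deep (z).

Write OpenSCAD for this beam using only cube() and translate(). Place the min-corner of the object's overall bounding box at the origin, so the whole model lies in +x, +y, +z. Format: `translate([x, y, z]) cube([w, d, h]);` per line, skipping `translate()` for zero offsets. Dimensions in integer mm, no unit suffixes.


cube([3282, 69, 356]);


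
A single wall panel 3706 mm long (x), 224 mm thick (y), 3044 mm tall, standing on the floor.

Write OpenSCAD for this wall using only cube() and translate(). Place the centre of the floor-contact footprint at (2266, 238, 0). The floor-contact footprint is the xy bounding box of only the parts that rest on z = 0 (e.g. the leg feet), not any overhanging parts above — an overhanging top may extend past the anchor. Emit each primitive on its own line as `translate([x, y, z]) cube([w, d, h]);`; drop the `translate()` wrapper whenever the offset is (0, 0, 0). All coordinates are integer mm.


translate([413, 126, 0]) cube([3706, 224, 3044]);


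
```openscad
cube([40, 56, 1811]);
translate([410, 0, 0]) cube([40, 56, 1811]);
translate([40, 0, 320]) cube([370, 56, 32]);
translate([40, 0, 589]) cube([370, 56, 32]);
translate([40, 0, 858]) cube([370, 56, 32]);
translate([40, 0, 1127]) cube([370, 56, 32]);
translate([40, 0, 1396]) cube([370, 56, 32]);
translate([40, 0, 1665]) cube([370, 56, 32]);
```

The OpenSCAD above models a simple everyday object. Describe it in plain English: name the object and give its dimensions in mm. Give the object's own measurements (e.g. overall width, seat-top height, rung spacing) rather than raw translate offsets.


A straight ladder. Two 40×56 mm vertical rails, 1811 mm tall, stand 450 mm apart (outside-to-outside) with their front faces coplanar on the −y side. 6 rungs, each 56 mm deep and 32 mm tall, span between the inner faces of the rails, front faces flush with the rails. The lowest rung's underside is at z = 320 mm and rungs are spaced 269 mm apart (underside to underside).


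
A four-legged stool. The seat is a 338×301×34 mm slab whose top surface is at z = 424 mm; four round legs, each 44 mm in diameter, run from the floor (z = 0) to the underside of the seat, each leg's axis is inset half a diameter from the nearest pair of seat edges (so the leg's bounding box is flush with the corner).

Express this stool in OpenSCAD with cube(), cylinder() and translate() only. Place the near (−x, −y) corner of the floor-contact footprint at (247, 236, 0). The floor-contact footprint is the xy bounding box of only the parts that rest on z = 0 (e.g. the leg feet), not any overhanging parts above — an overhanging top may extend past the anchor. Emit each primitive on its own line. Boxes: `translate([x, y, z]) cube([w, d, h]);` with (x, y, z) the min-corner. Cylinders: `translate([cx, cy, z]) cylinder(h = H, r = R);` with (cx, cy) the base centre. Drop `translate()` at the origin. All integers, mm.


translate([247, 236, 390]) cube([338, 301, 34]);
translate([269, 258, 0]) cylinder(h = 390, r = 22);
translate([563, 258, 0]) cylinder(h = 390, r = 22);
translate([269, 515, 0]) cylinder(h = 390, r = 22);
translate([563, 515, 0]) cylinder(h = 390, r = 22);


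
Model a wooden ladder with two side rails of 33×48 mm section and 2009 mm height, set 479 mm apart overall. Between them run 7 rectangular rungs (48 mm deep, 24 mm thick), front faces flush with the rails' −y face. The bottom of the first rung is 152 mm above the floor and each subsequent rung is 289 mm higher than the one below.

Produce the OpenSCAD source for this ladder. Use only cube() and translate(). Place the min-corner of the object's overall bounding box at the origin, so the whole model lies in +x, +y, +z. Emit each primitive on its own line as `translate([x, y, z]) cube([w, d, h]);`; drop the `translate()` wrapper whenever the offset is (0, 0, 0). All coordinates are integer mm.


// rung span = 479 - 2*33 = 413
// rung[k] z = 152 + k*289
cube([33, 48, 2009]);
translate([446, 0, 0]) cube([33, 48, 2009]);
translate([33, 0, 152]) cube([413, 48, 24]);
translate([33, 0, 441]) cube([413, 48, 24]);
translate([33, 0, 730]) cube([413, 48, 24]);
translate([33, 0, 1019]) cube([413, 48, 24]);
translate([33, 0, 1308]) cube([413, 48, 24]);
translate([33, 0, 1597]) cube([413, 48, 24]);
translate([33, 0, 1886]) cube([413, 48, 24]);


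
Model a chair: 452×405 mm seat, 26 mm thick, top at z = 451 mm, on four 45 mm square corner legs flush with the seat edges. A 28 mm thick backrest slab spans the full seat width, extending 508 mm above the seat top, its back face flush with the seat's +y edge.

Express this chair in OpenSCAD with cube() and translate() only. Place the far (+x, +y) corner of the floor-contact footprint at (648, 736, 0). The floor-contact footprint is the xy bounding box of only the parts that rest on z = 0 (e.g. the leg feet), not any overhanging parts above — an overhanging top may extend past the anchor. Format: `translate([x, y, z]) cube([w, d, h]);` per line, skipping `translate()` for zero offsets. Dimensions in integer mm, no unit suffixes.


translate([196, 331, 425]) cube([452, 405, 26]);
translate([196, 331, 0]) cube([45, 45, 425]);
translate([603, 331, 0]) cube([45, 45, 425]);
translate([196, 691, 0]) cube([45, 45, 425]);
translate([603, 691, 0]) cube([45, 45, 425]);
translate([196, 708, 451]) cube([452, 28, 508]);


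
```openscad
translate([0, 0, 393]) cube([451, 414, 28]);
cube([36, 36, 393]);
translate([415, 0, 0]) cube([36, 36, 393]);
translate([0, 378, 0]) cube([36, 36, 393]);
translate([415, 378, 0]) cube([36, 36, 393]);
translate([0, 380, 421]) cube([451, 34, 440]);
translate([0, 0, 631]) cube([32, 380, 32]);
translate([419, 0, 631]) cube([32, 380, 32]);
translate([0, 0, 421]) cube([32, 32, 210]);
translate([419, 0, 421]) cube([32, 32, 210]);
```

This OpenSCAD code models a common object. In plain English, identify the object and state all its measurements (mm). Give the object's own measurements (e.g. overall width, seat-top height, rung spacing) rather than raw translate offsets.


A chair. The seat is a 451×414×28 mm slab with its top at z = 421 mm, on four 36×36 mm corner legs (flush with the seat edges, standing on z = 0). A flat backrest 34 mm thick, 440 mm tall, spans the full seat width and rises from the seat top along its +y edge, rear face flush with the rear of the seat. Two armrests of 32×32 mm section run along each side from the seat's front edge to the front of the backrest, top faces 242 mm above the seat top and outer faces flush with the seat's x-edges; a 32×32 mm post under the front of each armrest stands on the seat at the front corner.


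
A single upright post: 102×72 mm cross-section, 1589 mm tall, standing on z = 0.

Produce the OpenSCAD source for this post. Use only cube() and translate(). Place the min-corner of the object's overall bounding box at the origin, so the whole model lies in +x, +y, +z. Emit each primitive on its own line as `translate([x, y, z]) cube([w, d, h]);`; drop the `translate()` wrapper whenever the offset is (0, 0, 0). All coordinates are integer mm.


cube([102, 72, 1589]);


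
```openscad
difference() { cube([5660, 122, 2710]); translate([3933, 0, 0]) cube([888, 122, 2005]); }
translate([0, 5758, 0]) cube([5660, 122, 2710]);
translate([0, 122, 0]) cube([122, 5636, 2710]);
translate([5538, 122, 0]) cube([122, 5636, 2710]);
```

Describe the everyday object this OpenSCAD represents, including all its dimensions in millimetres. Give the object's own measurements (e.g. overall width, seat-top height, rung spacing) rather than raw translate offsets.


A single room: four walls, each 2710 mm tall and 122 mm thick, enclosing an outside footprint 5660×5880 mm (x × y), no floor or roof. The front and back walls (−y and +y sides) run the full x-width; the side walls fit between their inner faces. A door opening 888 mm wide and 2005 mm tall is cut through the front wall from the floor up, its −x edge 3933 mm from the wall's −x end.


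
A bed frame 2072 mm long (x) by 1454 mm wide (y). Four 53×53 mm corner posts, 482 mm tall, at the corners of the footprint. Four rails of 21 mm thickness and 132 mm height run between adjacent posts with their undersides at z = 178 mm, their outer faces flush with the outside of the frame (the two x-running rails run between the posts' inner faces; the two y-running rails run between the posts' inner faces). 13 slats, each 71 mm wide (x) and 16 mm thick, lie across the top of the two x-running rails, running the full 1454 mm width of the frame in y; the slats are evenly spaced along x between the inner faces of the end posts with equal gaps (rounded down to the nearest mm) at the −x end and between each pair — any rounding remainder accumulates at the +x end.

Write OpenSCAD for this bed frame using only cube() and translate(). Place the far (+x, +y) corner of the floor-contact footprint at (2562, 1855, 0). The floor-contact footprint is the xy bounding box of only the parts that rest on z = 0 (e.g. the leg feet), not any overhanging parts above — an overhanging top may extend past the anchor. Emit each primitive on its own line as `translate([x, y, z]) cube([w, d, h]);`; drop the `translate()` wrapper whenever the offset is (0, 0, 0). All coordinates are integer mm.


// slat z = rail_z + rail_h = 178 + 132 = 310
// slat gap = ⌊(1966 − 13·71) / 14⌋ = 74
translate([490, 401, 0]) cube([53, 53, 482]);
translate([490, 1802, 0]) cube([53, 53, 482]);
translate([2509, 401, 0]) cube([53, 53, 482]);
translate([2509, 1802, 0]) cube([53, 53, 482]);
translate([543, 401, 178]) cube([1966, 21, 132]);
translate([543, 1834, 178]) cube([1966, 21, 132]);
translate([490, 454, 178]) cube([21, 1348, 132]);
translate([2541, 454, 178]) cube([21, 1348, 132]);
translate([617, 401, 310]) cube([71, 1454, 16]);
translate([762, 401, 310]) cube([71, 1454, 16]);
translate([907, 401, 310]) cube([71, 1454, 16]);
translate([1052, 401, 310]) cube([71, 1454, 16]);
translate([1197, 401, 310]) cube([71, 1454, 16]);
translate([1342, 401, 310]) cube([71, 1454, 16]);
translate([1487, 401, 310]) cube([71, 1454, 16]);
translate([1632, 401, 310]) cube([71, 1454, 16]);
translate([1777, 401, 310]) cube([71, 1454, 16]);
translate([1922, 401, 310]) cube([71, 1454, 16]);
translate([2067, 401, 310]) cube([71, 1454, 16]);
translate([2212, 401, 310]) cube([71, 1454, 16]);
translate([2357, 401, 310]) cube([71, 1454, 16]);


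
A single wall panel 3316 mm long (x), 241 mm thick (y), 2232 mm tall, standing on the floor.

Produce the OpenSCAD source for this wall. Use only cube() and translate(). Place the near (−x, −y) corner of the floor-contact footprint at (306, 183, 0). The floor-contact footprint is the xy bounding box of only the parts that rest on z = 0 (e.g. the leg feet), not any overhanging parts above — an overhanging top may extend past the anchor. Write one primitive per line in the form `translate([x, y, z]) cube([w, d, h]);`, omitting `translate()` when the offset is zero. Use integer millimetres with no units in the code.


translate([306, 183, 0]) cube([3316, 241, 2232]);


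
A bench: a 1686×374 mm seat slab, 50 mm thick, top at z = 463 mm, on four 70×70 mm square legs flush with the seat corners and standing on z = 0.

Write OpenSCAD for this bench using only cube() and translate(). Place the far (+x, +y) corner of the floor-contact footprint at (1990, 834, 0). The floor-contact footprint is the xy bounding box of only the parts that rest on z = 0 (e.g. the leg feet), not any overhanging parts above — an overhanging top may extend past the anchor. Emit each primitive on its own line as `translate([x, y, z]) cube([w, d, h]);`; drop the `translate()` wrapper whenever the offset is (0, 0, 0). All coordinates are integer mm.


// leg_h = 463 − 50 = 413
translate([304, 460, 413]) cube([1686, 374, 50]);
translate([304, 460, 0]) cube([70, 70, 413]);
translate([304, 764, 0]) cube([70, 70, 413]);
translate([1920, 460, 0]) cube([70, 70, 413]);
translate([1920, 764, 0]) cube([70, 70, 413]);


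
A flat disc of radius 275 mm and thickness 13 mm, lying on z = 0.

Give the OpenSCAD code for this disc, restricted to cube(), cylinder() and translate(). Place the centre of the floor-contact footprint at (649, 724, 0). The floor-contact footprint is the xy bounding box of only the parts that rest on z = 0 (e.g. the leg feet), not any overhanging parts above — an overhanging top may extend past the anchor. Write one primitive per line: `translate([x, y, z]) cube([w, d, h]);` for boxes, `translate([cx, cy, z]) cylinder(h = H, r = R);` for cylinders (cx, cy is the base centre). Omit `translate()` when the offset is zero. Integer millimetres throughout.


translate([649, 724, 0]) cylinder(h = 13, r = 275);


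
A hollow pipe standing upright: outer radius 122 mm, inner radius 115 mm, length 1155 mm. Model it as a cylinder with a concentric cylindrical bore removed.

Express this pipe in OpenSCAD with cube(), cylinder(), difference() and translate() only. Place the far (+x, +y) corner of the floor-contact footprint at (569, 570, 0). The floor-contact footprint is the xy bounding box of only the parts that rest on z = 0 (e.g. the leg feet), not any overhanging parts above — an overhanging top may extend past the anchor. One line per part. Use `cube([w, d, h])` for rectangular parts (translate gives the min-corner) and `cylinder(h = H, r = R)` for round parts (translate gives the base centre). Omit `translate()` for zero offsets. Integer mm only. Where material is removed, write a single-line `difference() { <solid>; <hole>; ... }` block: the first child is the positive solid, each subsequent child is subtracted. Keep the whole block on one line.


difference() { translate([447, 448, 0]) cylinder(h = 1155, r = 122); translate([447, 448, 0]) cylinder(h = 1155, r = 115); }


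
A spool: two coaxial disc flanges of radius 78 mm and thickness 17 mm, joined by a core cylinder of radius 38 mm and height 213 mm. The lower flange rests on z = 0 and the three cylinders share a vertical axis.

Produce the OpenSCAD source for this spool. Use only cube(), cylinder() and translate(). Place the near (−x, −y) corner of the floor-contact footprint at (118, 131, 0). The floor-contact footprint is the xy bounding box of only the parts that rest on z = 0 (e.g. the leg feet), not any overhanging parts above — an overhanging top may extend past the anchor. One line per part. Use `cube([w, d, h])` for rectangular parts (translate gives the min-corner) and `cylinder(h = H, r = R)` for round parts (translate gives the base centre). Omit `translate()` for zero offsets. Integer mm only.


translate([196, 209, 0]) cylinder(h = 17, r = 78);
translate([196, 209, 17]) cylinder(h = 213, r = 38);
translate([196, 209, 230]) cylinder(h = 17, r = 78);


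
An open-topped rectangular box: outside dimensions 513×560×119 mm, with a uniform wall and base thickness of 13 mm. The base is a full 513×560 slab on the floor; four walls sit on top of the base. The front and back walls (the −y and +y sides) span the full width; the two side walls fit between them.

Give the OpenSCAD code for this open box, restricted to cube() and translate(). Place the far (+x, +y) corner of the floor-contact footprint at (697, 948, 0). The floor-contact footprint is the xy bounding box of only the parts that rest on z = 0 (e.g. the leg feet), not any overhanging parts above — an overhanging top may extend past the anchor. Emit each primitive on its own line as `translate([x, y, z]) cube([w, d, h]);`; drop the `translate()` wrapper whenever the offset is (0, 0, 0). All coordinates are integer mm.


translate([184, 388, 0]) cube([513, 560, 13]);
translate([184, 388, 13]) cube([513, 13, 106]);
translate([184, 935, 13]) cube([513, 13, 106]);
translate([184, 401, 13]) cube([13, 534, 106]);
translate([684, 401, 13]) cube([13, 534, 106]);


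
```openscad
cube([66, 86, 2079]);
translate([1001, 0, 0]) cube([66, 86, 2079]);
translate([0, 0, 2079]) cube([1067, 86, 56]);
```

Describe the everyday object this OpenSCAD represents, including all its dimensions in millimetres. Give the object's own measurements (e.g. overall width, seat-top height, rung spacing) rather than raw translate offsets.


A door frame. The clear opening is 935 mm wide and 2079 mm high. Two 66 mm wide jambs, 86 mm deep, stand either side of the opening from the floor to the top of the opening. A 56 mm thick head sits across the top of both jambs, spanning the full outside width of the frame.


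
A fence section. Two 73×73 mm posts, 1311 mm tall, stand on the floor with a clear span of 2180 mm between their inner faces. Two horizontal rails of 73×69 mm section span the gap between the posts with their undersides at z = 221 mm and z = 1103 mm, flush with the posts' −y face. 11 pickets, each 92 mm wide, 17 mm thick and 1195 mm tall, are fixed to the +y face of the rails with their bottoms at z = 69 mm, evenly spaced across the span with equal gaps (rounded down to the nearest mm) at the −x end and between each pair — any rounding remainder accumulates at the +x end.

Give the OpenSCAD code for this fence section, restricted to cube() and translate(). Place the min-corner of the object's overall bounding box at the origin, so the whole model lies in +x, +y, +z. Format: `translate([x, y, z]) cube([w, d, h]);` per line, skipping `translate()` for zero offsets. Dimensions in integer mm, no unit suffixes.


cube([73, 73, 1311]);
translate([2253, 0, 0]) cube([73, 73, 1311]);
translate([73, 0, 221]) cube([2180, 73, 69]);
translate([73, 0, 1103]) cube([2180, 73, 69]);
translate([170, 73, 69]) cube([92, 17, 1195]);
translate([359, 73, 69]) cube([92, 17, 1195]);
translate([548, 73, 69]) cube([92, 17, 1195]);
translate([737, 73, 69]) cube([92, 17, 1195]);
translate([926, 73, 69]) cube([92, 17, 1195]);
translate([1115, 73, 69]) cube([92, 17, 1195]);
translate([1304, 73, 69]) cube([92, 17, 1195]);
translate([1493, 73, 69]) cube([92, 17, 1195]);
translate([1682, 73, 69]) cube([92, 17, 1195]);
translate([1871, 73, 69]) cube([92, 17, 1195]);
translate([2060, 73, 69]) cube([92, 17, 1195]);


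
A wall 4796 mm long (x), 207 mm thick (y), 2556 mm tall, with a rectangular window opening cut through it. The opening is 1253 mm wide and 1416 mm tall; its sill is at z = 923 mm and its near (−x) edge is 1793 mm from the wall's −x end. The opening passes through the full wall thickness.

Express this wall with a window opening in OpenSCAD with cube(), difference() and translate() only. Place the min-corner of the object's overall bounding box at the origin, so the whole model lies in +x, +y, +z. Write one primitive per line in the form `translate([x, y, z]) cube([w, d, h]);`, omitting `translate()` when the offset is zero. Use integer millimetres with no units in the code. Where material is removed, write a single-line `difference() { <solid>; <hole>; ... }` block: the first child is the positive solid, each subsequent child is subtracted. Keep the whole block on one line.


difference() { cube([4796, 207, 2556]); translate([1793, 0, 923]) cube([1253, 207, 1416]); }


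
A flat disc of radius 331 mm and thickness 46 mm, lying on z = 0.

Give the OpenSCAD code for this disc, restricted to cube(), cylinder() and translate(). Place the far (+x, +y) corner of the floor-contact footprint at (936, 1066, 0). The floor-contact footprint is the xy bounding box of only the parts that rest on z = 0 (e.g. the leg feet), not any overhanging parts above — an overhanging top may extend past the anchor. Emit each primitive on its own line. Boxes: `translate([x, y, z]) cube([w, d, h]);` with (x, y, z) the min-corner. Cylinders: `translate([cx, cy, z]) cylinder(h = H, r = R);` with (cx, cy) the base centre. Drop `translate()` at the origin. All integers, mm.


translate([605, 735, 0]) cylinder(h = 46, r = 331);


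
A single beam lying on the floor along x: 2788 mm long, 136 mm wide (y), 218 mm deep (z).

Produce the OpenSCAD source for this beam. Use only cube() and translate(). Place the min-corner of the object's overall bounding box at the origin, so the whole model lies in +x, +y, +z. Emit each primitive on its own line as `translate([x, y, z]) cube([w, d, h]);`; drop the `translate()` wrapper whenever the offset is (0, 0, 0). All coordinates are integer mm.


cube([2788, 136, 218]);


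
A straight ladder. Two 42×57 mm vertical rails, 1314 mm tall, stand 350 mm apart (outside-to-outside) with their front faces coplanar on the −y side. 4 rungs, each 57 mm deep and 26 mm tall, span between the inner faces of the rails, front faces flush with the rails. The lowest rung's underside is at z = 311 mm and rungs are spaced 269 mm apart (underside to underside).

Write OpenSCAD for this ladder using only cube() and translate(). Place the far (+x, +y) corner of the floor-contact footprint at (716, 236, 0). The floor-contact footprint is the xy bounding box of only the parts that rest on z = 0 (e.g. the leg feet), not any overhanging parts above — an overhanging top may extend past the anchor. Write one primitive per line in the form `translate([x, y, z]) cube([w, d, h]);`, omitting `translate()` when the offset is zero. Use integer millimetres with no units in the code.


translate([366, 179, 0]) cube([42, 57, 1314]);
translate([674, 179, 0]) cube([42, 57, 1314]);
translate([408, 179, 311]) cube([266, 57, 26]);
translate([408, 179, 580]) cube([266, 57, 26]);
translate([408, 179, 849]) cube([266, 57, 26]);
translate([408, 179, 1118]) cube([266, 57, 26]);


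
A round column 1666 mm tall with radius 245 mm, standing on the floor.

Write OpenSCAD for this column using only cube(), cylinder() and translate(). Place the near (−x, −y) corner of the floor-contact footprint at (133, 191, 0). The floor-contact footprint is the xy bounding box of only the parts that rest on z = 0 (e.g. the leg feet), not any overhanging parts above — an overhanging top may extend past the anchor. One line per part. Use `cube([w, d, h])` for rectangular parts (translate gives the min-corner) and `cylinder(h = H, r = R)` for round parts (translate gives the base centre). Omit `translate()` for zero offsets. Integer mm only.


translate([378, 436, 0]) cylinder(h = 1666, r = 245);


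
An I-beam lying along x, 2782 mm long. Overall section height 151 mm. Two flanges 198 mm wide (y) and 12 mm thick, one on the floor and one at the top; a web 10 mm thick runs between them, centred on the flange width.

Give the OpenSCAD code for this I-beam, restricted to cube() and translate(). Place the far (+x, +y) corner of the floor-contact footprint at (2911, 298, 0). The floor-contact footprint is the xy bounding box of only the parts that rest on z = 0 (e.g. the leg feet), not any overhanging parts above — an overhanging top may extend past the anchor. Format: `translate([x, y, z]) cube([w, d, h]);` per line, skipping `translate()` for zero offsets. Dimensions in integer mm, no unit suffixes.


translate([129, 100, 0]) cube([2782, 198, 12]);
translate([129, 194, 12]) cube([2782, 10, 127]);
translate([129, 100, 139]) cube([2782, 198, 12]);


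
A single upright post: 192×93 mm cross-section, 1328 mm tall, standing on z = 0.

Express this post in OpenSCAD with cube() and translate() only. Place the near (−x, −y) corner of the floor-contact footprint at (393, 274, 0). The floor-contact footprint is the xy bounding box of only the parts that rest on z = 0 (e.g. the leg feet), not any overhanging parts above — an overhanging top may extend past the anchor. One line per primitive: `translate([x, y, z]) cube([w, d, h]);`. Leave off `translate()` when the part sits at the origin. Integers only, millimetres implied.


translate([393, 274, 0]) cube([192, 93, 1328]);


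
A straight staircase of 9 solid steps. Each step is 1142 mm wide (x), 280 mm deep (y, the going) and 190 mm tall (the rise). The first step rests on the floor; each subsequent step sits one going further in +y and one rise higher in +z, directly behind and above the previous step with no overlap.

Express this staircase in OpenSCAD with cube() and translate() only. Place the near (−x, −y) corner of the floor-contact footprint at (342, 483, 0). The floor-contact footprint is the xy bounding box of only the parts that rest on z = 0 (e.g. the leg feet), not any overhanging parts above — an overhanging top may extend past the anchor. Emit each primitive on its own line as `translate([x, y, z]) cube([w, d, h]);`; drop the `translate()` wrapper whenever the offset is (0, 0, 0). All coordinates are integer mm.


translate([342, 483, 0]) cube([1142, 280, 190]);
translate([342, 763, 190]) cube([1142, 280, 190]);
translate([342, 1043, 380]) cube([1142, 280, 190]);
translate([342, 1323, 570]) cube([1142, 280, 190]);
translate([342, 1603, 760]) cube([1142, 280, 190]);
translate([342, 1883, 950]) cube([1142, 280, 190]);
translate([342, 2163, 1140]) cube([1142, 280, 190]);
translate([342, 2443, 1330]) cube([1142, 280, 190]);
translate([342, 2723, 1520]) cube([1142, 280, 190]);


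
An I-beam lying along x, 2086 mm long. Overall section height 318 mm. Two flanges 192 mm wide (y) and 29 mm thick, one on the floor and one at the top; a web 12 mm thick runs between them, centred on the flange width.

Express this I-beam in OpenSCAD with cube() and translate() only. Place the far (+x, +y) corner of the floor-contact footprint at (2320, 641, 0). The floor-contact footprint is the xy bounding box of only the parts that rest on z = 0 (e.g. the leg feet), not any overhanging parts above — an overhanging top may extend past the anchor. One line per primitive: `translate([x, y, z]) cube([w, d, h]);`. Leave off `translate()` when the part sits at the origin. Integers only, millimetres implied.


translate([234, 449, 0]) cube([2086, 192, 29]);
translate([234, 539, 29]) cube([2086, 12, 260]);
translate([234, 449, 289]) cube([2086, 192, 29]);


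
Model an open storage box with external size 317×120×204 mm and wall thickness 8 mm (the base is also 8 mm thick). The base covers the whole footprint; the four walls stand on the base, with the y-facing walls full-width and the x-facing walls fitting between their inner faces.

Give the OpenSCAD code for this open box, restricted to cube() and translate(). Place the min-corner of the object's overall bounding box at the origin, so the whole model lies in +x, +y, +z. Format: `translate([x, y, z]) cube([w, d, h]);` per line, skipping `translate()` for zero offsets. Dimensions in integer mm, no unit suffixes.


cube([317, 120, 8]);
translate([0, 0, 8]) cube([317, 8, 196]);
translate([0, 112, 8]) cube([317, 8, 196]);
translate([0, 8, 8]) cube([8, 104, 196]);
translate([309, 8, 8]) cube([8, 104, 196]);
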